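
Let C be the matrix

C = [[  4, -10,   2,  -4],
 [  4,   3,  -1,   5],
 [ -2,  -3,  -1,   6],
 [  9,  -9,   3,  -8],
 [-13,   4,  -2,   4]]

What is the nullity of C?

1

Row reduce to echelon form.
R2 ← R2 − R1: [0, 13, -3, 9]
R3 ← R3 + (1/2)·R1: [0, -8, 0, 4]
R4 ← R4 − (9/4)·R1: [0, 27/2, -3/2, 1]
R5 ← R5 + (13/4)·R1: [0, -57/2, 9/2, -9]
R3 ← R3 + (8/13)·R2: [0, 0, -24/13, 124/13]
R4 ← R4 − (27/26)·R2: [0, 0, 21/13, -217/26]
R5 ← R5 + (57/26)·R2: [0, 0, -27/13, 279/26]
R4 ← R4 + (7/8)·R3: [0, 0, 0, 0]
R5 ← R5 − (9/8)·R3: [0, 0, 0, 0]
3 nonzero rows, so rank(C) = 3.
C has 4 columns; by rank–nullity, nullity = 4 − 3 = 1.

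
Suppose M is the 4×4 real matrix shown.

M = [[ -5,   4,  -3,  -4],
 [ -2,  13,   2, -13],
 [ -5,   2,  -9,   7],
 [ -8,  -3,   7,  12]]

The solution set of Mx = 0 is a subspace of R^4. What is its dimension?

0

Row reduce to echelon form.
R2 ← R2 − (2/5)·R1: [0, 57/5, 16/5, -57/5]
R3 ← R3 − R1: [0, -2, -6, 11]
R4 ← R4 − (8/5)·R1: [0, -47/5, 59/5, 92/5]
R3 ← R3 + (10/57)·R2: [0, 0, -310/57, 9]
R4 ← R4 + (47/57)·R2: [0, 0, 823/57, 9]
R4 ← R4 + (823/310)·R3: [0, 0, 0, 10197/310]
4 nonzero rows, so rank(M) = 4.
M has 4 columns; by rank–nullity, nullity = 4 − 4 = 0.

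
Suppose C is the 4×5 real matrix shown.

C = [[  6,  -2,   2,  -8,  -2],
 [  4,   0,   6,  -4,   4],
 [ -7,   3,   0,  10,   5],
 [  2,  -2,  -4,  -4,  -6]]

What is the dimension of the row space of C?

Row reduce to echelon form.
R2 ← R2 − (2/3)·R1: [0, 4/3, 14/3, 4/3, 16/3]
R3 ← R3 + (7/6)·R1: [0, 2/3, 7/3, 2/3, 8/3]
R4 ← R4 − (1/3)·R1: [0, -4/3, -14/3, -4/3, -16/3]
R3 ← R3 − (1/2)·R2: [0, 0, 0, 0, 0]
R4 ← R4 + R2: [0, 0, 0, 0, 0]
Echelon form has 2 nonzero rows, so rank(C) = 2.
The row space has dimension equal to the rank: 2.

2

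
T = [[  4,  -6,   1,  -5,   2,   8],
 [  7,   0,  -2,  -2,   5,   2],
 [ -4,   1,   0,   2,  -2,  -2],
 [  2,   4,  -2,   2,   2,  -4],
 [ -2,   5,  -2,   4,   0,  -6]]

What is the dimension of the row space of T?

3

Row reduce to echelon form.
R2 ← R2 − (7/4)·R1: [0, 21/2, -15/4, 27/4, 3/2, -12]
R3 ← R3 + R1: [0, -5, 1, -3, 0, 6]
R4 ← R4 − (1/2)·R1: [0, 7, -5/2, 9/2, 1, -8]
R5 ← R5 + (1/2)·R1: [0, 2, -3/2, 3/2, 1, -2]
R3 ← R3 + (10/21)·R2: [0, 0, -11/14, 3/14, 5/7, 2/7]
R4 ← R4 − (2/3)·R2: [0, 0, 0, 0, 0, 0]
R5 ← R5 − (4/21)·R2: [0, 0, -11/14, 3/14, 5/7, 2/7]
R5 ← R5 − R3: [0, 0, 0, 0, 0, 0]
Echelon form has 3 nonzero rows, so rank(T) = 3.
The row space has dimension equal to the rank: 3.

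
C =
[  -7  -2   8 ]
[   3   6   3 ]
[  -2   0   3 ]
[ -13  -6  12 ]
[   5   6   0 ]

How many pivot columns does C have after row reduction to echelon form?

Row reduce to echelon form.
R2 ← R2 + (3/7)·R1: [0, 36/7, 45/7]
R3 ← R3 − (2/7)·R1: [0, 4/7, 5/7]
R4 ← R4 − (13/7)·R1: [0, -16/7, -20/7]
R5 ← R5 + (5/7)·R1: [0, 32/7, 40/7]
R3 ← R3 − (1/9)·R2: [0, 0, 0]
R4 ← R4 + (4/9)·R2: [0, 0, 0]
R5 ← R5 − (8/9)·R2: [0, 0, 0]
Echelon form has 2 nonzero rows, so rank(C) = 2.
Each nonzero row contributes one pivot column: 2 pivot columns.

2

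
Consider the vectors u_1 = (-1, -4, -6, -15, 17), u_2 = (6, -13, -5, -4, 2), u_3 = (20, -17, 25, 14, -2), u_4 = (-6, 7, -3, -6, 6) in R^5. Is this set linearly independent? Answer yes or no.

yes

Form the matrix with these vectors as rows and row reduce.
R2 ← R2 + (6)·R1: [0, -37, -41, -94, 104]
R3 ← R3 + (20)·R1: [0, -97, -95, -286, 338]
R4 ← R4 − (6)·R1: [0, 31, 33, 84, -96]
R3 ← R3 − (97/37)·R2: [0, 0, 462/37, -1464/37, 2418/37]
R4 ← R4 + (31/37)·R2: [0, 0, -50/37, 194/37, -328/37]
R4 ← R4 + (25/231)·R3: [0, 0, 0, 74/77, -138/77]
4 nonzero rows, so the 4 vectors span a space of dimension 4.
Since 4 = 4, the vectors are linearly independent.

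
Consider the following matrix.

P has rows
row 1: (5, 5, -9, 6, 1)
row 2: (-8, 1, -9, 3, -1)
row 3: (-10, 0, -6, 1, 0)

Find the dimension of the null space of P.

2

Row reduce to echelon form.
R2 ← R2 + (8/5)·R1: [0, 9, -117/5, 63/5, 3/5]
R3 ← R3 + (2)·R1: [0, 10, -24, 13, 2]
R3 ← R3 − (10/9)·R2: [0, 0, 2, -1, 4/3]
3 nonzero rows, so rank(P) = 3.
P has 5 columns; by rank–nullity, nullity = 5 − 3 = 2.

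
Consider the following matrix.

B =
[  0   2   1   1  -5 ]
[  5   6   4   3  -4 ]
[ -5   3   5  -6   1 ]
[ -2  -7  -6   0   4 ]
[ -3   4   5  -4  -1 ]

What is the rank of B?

Row reduce to echelon form.
Swap R1 ↔ R2
R3 ← R3 + R1: [0, 9, 9, -3, -3]
R4 ← R4 + (2/5)·R1: [0, -23/5, -22/5, 6/5, 12/5]
R5 ← R5 + (3/5)·R1: [0, 38/5, 37/5, -11/5, -17/5]
R3 ← R3 − (9/2)·R2: [0, 0, 9/2, -15/2, 39/2]
R4 ← R4 + (23/10)·R2: [0, 0, -21/10, 7/2, -91/10]
R5 ← R5 − (19/5)·R2: [0, 0, 18/5, -6, 78/5]
R4 ← R4 + (7/15)·R3: [0, 0, 0, 0, 0]
R5 ← R5 − (4/5)·R3: [0, 0, 0, 0, 0]
Echelon form has 3 nonzero rows, so rank(B) = 3.

3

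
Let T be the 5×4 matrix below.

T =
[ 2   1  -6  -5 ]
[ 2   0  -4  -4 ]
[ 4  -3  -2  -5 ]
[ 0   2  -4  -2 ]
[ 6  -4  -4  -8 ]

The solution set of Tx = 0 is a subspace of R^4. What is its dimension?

Row reduce to echelon form.
R2 ← R2 − R1: [0, -1, 2, 1]
R3 ← R3 − (2)·R1: [0, -5, 10, 5]
R5 ← R5 − (3)·R1: [0, -7, 14, 7]
R3 ← R3 − (5)·R2: [0, 0, 0, 0]
R4 ← R4 + (2)·R2: [0, 0, 0, 0]
R5 ← R5 − (7)·R2: [0, 0, 0, 0]
2 nonzero rows, so rank(T) = 2.
T has 4 columns; by rank–nullity, nullity = 4 − 2 = 2.

2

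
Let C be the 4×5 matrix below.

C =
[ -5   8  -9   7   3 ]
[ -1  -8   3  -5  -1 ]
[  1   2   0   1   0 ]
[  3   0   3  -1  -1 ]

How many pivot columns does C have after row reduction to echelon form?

2

Row reduce to echelon form.
R2 ← R2 − (1/5)·R1: [0, -48/5, 24/5, -32/5, -8/5]
R3 ← R3 + (1/5)·R1: [0, 18/5, -9/5, 12/5, 3/5]
R4 ← R4 + (3/5)·R1: [0, 24/5, -12/5, 16/5, 4/5]
R3 ← R3 + (3/8)·R2: [0, 0, 0, 0, 0]
R4 ← R4 + (1/2)·R2: [0, 0, 0, 0, 0]
Echelon form has 2 nonzero rows, so rank(C) = 2.
Each nonzero row contributes one pivot column: 2 pivot columns.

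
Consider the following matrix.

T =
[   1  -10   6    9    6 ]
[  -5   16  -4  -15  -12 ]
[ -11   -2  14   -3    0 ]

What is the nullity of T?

Row reduce to echelon form.
R2 ← R2 + (5)·R1: [0, -34, 26, 30, 18]
R3 ← R3 + (11)·R1: [0, -112, 80, 96, 66]
R3 ← R3 − (56/17)·R2: [0, 0, -96/17, -48/17, 114/17]
3 nonzero rows, so rank(T) = 3.
T has 5 columns; by rank–nullity, nullity = 5 − 3 = 2.

2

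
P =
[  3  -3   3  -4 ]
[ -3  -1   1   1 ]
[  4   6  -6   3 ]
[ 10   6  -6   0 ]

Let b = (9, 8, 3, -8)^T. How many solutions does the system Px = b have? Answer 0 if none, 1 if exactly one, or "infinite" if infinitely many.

Row reduce the augmented matrix [P | b].
R2 ← R2 + R1: [0, -4, 4, -3, 17]
R3 ← R3 − (4/3)·R1: [0, 10, -10, 25/3, -9]
R4 ← R4 − (10/3)·R1: [0, 16, -16, 40/3, -38]
R3 ← R3 + (5/2)·R2: [0, 0, 0, 5/6, 67/2]
R4 ← R4 + (4)·R2: [0, 0, 0, 4/3, 30]
R4 ← R4 − (8/5)·R3: [0, 0, 0, 0, -118/5]
The echelon form has 4 nonzero rows; the last pivot sits in the augmented column, so rank(P) = 3 but rank([P|b]) = 4.
Since the ranks differ, the system is inconsistent.
It has no solutions.

0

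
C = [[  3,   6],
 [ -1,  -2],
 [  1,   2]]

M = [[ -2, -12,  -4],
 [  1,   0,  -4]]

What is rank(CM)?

1

First compute CM:
[[  0, -36, -36],
 [  0,  12,  12],
 [  0, -12, -12]]
Now row reduce the product.
R2 ← R2 + (1/3)·R1: [0, 0, 0]
R3 ← R3 − (1/3)·R1: [0, 0, 0]
1 nonzero row, so rank(CM) = 1.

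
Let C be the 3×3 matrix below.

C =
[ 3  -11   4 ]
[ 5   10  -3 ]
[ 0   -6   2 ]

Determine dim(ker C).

Row reduce to echelon form.
R2 ← R2 − (5/3)·R1: [0, 85/3, -29/3]
R3 ← R3 + (18/85)·R2: [0, 0, -4/85]
3 nonzero rows, so rank(C) = 3.
C has 3 columns; by rank–nullity, nullity = 3 − 3 = 0.

0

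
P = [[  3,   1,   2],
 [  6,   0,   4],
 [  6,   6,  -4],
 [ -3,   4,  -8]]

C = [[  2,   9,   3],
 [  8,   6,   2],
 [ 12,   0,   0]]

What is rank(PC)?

2

First compute PC:
[[ 38,  33,  11],
 [ 60,  54,  18],
 [ 12,  90,  30],
 [-70,  -3,  -1]]
Now row reduce the product.
R2 ← R2 − (30/19)·R1: [0, 36/19, 12/19]
R3 ← R3 − (6/19)·R1: [0, 1512/19, 504/19]
R4 ← R4 + (35/19)·R1: [0, 1098/19, 366/19]
R3 ← R3 − (42)·R2: [0, 0, 0]
R4 ← R4 − (61/2)·R2: [0, 0, 0]
2 nonzero rows, so rank(PC) = 2.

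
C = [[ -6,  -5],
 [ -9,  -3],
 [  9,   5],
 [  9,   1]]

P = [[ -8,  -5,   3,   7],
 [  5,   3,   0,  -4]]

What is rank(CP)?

2

First compute CP:
[[ 23,  15, -18, -22],
 [ 57,  36, -27, -51],
 [-47, -30,  27,  43],
 [-67, -42,  27,  59]]
Now row reduce the product.
R2 ← R2 − (57/23)·R1: [0, -27/23, 405/23, 81/23]
R3 ← R3 + (47/23)·R1: [0, 15/23, -225/23, -45/23]
R4 ← R4 + (67/23)·R1: [0, 39/23, -585/23, -117/23]
R3 ← R3 + (5/9)·R2: [0, 0, 0, 0]
R4 ← R4 + (13/9)·R2: [0, 0, 0, 0]
2 nonzero rows, so rank(CP) = 2.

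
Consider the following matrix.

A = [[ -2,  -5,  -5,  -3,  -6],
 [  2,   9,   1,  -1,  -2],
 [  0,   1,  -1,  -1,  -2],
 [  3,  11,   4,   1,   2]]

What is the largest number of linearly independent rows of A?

2

Row reduce to echelon form.
R2 ← R2 + R1: [0, 4, -4, -4, -8]
R4 ← R4 + (3/2)·R1: [0, 7/2, -7/2, -7/2, -7]
R3 ← R3 − (1/4)·R2: [0, 0, 0, 0, 0]
R4 ← R4 − (7/8)·R2: [0, 0, 0, 0, 0]
Echelon form has 2 nonzero rows, so rank(A) = 2.
The rank gives the maximum number of linearly independent rows: 2.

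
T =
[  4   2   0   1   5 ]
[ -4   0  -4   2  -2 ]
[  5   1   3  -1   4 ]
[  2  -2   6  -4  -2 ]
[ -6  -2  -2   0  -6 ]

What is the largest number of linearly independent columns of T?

Row reduce to echelon form.
R2 ← R2 + R1: [0, 2, -4, 3, 3]
R3 ← R3 − (5/4)·R1: [0, -3/2, 3, -9/4, -9/4]
R4 ← R4 − (1/2)·R1: [0, -3, 6, -9/2, -9/2]
R5 ← R5 + (3/2)·R1: [0, 1, -2, 3/2, 3/2]
R3 ← R3 + (3/4)·R2: [0, 0, 0, 0, 0]
R4 ← R4 + (3/2)·R2: [0, 0, 0, 0, 0]
R5 ← R5 − (1/2)·R2: [0, 0, 0, 0, 0]
Echelon form has 2 nonzero rows, so rank(T) = 2.
The rank gives the maximum number of linearly independent columns: 2.

2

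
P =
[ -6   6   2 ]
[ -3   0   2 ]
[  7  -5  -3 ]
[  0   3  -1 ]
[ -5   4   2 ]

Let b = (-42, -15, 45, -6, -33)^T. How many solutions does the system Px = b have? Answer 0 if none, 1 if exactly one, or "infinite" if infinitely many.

infinite

Row reduce the augmented matrix [P | b].
R2 ← R2 − (1/2)·R1: [0, -3, 1, 6]
R3 ← R3 + (7/6)·R1: [0, 2, -2/3, -4]
R5 ← R5 − (5/6)·R1: [0, -1, 1/3, 2]
R3 ← R3 + (2/3)·R2: [0, 0, 0, 0]
R4 ← R4 + R2: [0, 0, 0, 0]
R5 ← R5 − (1/3)·R2: [0, 0, 0, 0]
The echelon form has 2 nonzero rows, and every pivot lies in the first 3 columns, so rank(P) = rank([P|b]) = 2.
The system is consistent.
rank = 2 < 3 unknowns, so there are infinitely many solutions.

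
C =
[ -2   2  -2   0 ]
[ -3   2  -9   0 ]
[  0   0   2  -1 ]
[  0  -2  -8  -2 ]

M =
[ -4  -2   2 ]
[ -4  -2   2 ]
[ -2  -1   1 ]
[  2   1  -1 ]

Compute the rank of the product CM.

1

First compute CM:
[[  4,   2,  -2],
 [ 22,  11, -11],
 [ -6,  -3,   3],
 [ 20,  10, -10]]
Now row reduce the product.
R2 ← R2 − (11/2)·R1: [0, 0, 0]
R3 ← R3 + (3/2)·R1: [0, 0, 0]
R4 ← R4 − (5)·R1: [0, 0, 0]
1 nonzero row, so rank(CM) = 1.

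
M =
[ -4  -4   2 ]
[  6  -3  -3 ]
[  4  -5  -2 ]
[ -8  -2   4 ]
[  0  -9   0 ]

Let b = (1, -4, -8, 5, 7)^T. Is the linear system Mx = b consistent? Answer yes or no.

no

Row reduce the augmented matrix [M | b].
R2 ← R2 + (3/2)·R1: [0, -9, 0, -5/2]
R3 ← R3 + R1: [0, -9, 0, -7]
R4 ← R4 − (2)·R1: [0, 6, 0, 3]
R3 ← R3 − R2: [0, 0, 0, -9/2]
R4 ← R4 + (2/3)·R2: [0, 0, 0, 4/3]
R5 ← R5 − R2: [0, 0, 0, 19/2]
R4 ← R4 + (8/27)·R3: [0, 0, 0, 0]
R5 ← R5 + (19/9)·R3: [0, 0, 0, 0]
The echelon form has 3 nonzero rows; the last pivot sits in the augmented column, so rank(M) = 2 but rank([M|b]) = 3.
Since the ranks differ, the system is inconsistent.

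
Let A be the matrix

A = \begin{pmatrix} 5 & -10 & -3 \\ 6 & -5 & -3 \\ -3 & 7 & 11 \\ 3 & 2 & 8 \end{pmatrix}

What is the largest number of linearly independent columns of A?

Row reduce to echelon form.
R2 ← R2 − (6/5)·R1: [0, 7, 3/5]
R3 ← R3 + (3/5)·R1: [0, 1, 46/5]
R4 ← R4 − (3/5)·R1: [0, 8, 49/5]
R3 ← R3 − (1/7)·R2: [0, 0, 319/35]
R4 ← R4 − (8/7)·R2: [0, 0, 319/35]
R4 ← R4 − R3: [0, 0, 0]
Echelon form has 3 nonzero rows, so rank(A) = 3.
The rank gives the maximum number of linearly independent columns: 3.

3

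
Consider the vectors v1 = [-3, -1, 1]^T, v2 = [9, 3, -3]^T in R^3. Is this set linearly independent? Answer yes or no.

no

Form the matrix with these vectors as rows and row reduce.
R2 ← R2 + (3)·R1: [0, 0, 0]
1 nonzero row, so the 2 vectors span a space of dimension 1.
Since 1 < 2, the vectors are linearly dependent.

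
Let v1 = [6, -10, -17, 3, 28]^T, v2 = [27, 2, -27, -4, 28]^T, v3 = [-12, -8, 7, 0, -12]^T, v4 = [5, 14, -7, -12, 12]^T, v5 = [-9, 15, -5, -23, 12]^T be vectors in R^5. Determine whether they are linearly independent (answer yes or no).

Form the matrix with these vectors as rows and row reduce.
R2 ← R2 − (9/2)·R1: [0, 47, 99/2, -35/2, -98]
R3 ← R3 + (2)·R1: [0, -28, -27, 6, 44]
R4 ← R4 − (5/6)·R1: [0, 67/3, 43/6, -29/2, -34/3]
R5 ← R5 + (3/2)·R1: [0, 0, -61/2, -37/2, 54]
R3 ← R3 + (28/47)·R2: [0, 0, 117/47, -208/47, -676/47]
R4 ← R4 − (67/141)·R2: [0, 0, -2306/141, -872/141, 1656/47]
R4 ← R4 + (2306/351)·R3: [0, 0, 0, -952/27, -1600/27]
R5 ← R5 + (2867/234)·R3: [0, 0, 0, -1309/18, -1100/9]
R5 ← R5 − (33/16)·R4: [0, 0, 0, 0, 0]
4 nonzero rows, so the 5 vectors span a space of dimension 4.
Since 4 < 5, the vectors are linearly dependent.

no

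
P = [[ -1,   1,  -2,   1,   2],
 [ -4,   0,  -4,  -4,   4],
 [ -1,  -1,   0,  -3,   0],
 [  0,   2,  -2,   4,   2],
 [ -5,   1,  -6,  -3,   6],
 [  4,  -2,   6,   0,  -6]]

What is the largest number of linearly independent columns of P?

2

Row reduce to echelon form.
R2 ← R2 − (4)·R1: [0, -4, 4, -8, -4]
R3 ← R3 − R1: [0, -2, 2, -4, -2]
R5 ← R5 − (5)·R1: [0, -4, 4, -8, -4]
R6 ← R6 + (4)·R1: [0, 2, -2, 4, 2]
R3 ← R3 − (1/2)·R2: [0, 0, 0, 0, 0]
R4 ← R4 + (1/2)·R2: [0, 0, 0, 0, 0]
R5 ← R5 − R2: [0, 0, 0, 0, 0]
R6 ← R6 + (1/2)·R2: [0, 0, 0, 0, 0]
Echelon form has 2 nonzero rows, so rank(P) = 2.
The rank gives the maximum number of linearly independent columns: 2.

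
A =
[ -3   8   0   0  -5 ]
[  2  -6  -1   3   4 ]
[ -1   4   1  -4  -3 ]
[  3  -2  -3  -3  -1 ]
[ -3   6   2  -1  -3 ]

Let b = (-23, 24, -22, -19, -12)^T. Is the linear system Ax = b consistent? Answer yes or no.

yes

Row reduce the augmented matrix [A | b].
R2 ← R2 + (2/3)·R1: [0, -2/3, -1, 3, 2/3, 26/3]
R3 ← R3 − (1/3)·R1: [0, 4/3, 1, -4, -4/3, -43/3]
R4 ← R4 + R1: [0, 6, -3, -3, -6, -42]
R5 ← R5 − R1: [0, -2, 2, -1, 2, 11]
R3 ← R3 + (2)·R2: [0, 0, -1, 2, 0, 3]
R4 ← R4 + (9)·R2: [0, 0, -12, 24, 0, 36]
R5 ← R5 − (3)·R2: [0, 0, 5, -10, 0, -15]
R4 ← R4 − (12)·R3: [0, 0, 0, 0, 0, 0]
R5 ← R5 + (5)·R3: [0, 0, 0, 0, 0, 0]
The echelon form has 3 nonzero rows, and every pivot lies in the first 5 columns, so rank(A) = rank([A|b]) = 3.
The system is consistent.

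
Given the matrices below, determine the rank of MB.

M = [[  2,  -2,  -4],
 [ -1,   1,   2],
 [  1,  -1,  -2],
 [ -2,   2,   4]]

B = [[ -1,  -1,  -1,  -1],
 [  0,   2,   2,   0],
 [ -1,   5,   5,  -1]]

First compute MB:
[[  2, -26, -26,   2],
 [ -1,  13,  13,  -1],
 [  1, -13, -13,   1],
 [ -2,  26,  26,  -2]]
Now row reduce the product.
R2 ← R2 + (1/2)·R1: [0, 0, 0, 0]
R3 ← R3 − (1/2)·R1: [0, 0, 0, 0]
R4 ← R4 + R1: [0, 0, 0, 0]
1 nonzero row, so rank(MB) = 1.

1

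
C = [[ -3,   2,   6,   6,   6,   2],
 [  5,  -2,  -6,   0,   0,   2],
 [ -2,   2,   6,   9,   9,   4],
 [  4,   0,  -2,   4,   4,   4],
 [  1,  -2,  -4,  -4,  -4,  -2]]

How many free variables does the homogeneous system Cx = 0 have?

Row reduce to echelon form.
R2 ← R2 + (5/3)·R1: [0, 4/3, 4, 10, 10, 16/3]
R3 ← R3 − (2/3)·R1: [0, 2/3, 2, 5, 5, 8/3]
R4 ← R4 + (4/3)·R1: [0, 8/3, 6, 12, 12, 20/3]
R5 ← R5 + (1/3)·R1: [0, -4/3, -2, -2, -2, -4/3]
R3 ← R3 − (1/2)·R2: [0, 0, 0, 0, 0, 0]
R4 ← R4 − (2)·R2: [0, 0, -2, -8, -8, -4]
R5 ← R5 + R2: [0, 0, 2, 8, 8, 4]
Swap R3 ↔ R4
R5 ← R5 + R3: [0, 0, 0, 0, 0, 0]
3 nonzero rows, so rank(C) = 3.
C has 6 columns; by rank–nullity, nullity = 6 − 3 = 3.

3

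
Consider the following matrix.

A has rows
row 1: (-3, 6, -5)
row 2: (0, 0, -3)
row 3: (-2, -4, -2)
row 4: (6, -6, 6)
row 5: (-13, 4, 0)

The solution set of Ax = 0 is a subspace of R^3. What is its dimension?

Row reduce to echelon form.
R3 ← R3 − (2/3)·R1: [0, -8, 4/3]
R4 ← R4 + (2)·R1: [0, 6, -4]
R5 ← R5 − (13/3)·R1: [0, -22, 65/3]
Swap R2 ↔ R3
R4 ← R4 + (3/4)·R2: [0, 0, -3]
R5 ← R5 − (11/4)·R2: [0, 0, 18]
R4 ← R4 − R3: [0, 0, 0]
R5 ← R5 + (6)·R3: [0, 0, 0]
3 nonzero rows, so rank(A) = 3.
A has 3 columns; by rank–nullity, nullity = 3 − 3 = 0.

0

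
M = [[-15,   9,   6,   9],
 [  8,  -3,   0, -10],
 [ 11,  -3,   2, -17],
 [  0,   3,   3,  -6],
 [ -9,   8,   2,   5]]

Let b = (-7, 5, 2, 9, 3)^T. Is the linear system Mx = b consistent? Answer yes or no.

Row reduce the augmented matrix [M | b].
R2 ← R2 + (8/15)·R1: [0, 9/5, 16/5, -26/5, 19/15]
R3 ← R3 + (11/15)·R1: [0, 18/5, 32/5, -52/5, -47/15]
R5 ← R5 − (3/5)·R1: [0, 13/5, -8/5, -2/5, 36/5]
R3 ← R3 − (2)·R2: [0, 0, 0, 0, -17/3]
R4 ← R4 − (5/3)·R2: [0, 0, -7/3, 8/3, 62/9]
R5 ← R5 − (13/9)·R2: [0, 0, -56/9, 64/9, 145/27]
Swap R3 ↔ R4
R5 ← R5 − (8/3)·R3: [0, 0, 0, 0, -13]
R5 ← R5 − (39/17)·R4: [0, 0, 0, 0, 0]
The echelon form has 4 nonzero rows; the last pivot sits in the augmented column, so rank(M) = 3 but rank([M|b]) = 4.
Since the ranks differ, the system is inconsistent.

no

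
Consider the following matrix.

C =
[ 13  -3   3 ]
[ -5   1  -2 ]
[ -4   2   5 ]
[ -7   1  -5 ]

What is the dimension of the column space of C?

2

Row reduce to echelon form.
R2 ← R2 + (5/13)·R1: [0, -2/13, -11/13]
R3 ← R3 + (4/13)·R1: [0, 14/13, 77/13]
R4 ← R4 + (7/13)·R1: [0, -8/13, -44/13]
R3 ← R3 + (7)·R2: [0, 0, 0]
R4 ← R4 − (4)·R2: [0, 0, 0]
Echelon form has 2 nonzero rows, so rank(C) = 2.
The column space has dimension equal to the rank: 2.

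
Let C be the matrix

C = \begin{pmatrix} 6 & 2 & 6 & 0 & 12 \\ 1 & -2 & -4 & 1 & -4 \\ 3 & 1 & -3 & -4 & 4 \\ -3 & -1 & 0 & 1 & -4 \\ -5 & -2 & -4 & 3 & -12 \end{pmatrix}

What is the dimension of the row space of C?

4

Row reduce to echelon form.
R2 ← R2 − (1/6)·R1: [0, -7/3, -5, 1, -6]
R3 ← R3 − (1/2)·R1: [0, 0, -6, -4, -2]
R4 ← R4 + (1/2)·R1: [0, 0, 3, 1, 2]
R5 ← R5 + (5/6)·R1: [0, -1/3, 1, 3, -2]
R5 ← R5 − (1/7)·R2: [0, 0, 12/7, 20/7, -8/7]
R4 ← R4 + (1/2)·R3: [0, 0, 0, -1, 1]
R5 ← R5 + (2/7)·R3: [0, 0, 0, 12/7, -12/7]
R5 ← R5 + (12/7)·R4: [0, 0, 0, 0, 0]
Echelon form has 4 nonzero rows, so rank(C) = 4.
The row space has dimension equal to the rank: 4.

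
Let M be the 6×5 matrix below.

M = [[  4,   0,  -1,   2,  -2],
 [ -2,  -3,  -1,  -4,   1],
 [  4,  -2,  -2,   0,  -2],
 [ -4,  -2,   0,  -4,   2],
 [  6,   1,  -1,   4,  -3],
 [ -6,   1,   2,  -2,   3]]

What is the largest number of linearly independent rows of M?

2

Row reduce to echelon form.
R2 ← R2 + (1/2)·R1: [0, -3, -3/2, -3, 0]
R3 ← R3 − R1: [0, -2, -1, -2, 0]
R4 ← R4 + R1: [0, -2, -1, -2, 0]
R5 ← R5 − (3/2)·R1: [0, 1, 1/2, 1, 0]
R6 ← R6 + (3/2)·R1: [0, 1, 1/2, 1, 0]
R3 ← R3 − (2/3)·R2: [0, 0, 0, 0, 0]
R4 ← R4 − (2/3)·R2: [0, 0, 0, 0, 0]
R5 ← R5 + (1/3)·R2: [0, 0, 0, 0, 0]
R6 ← R6 + (1/3)·R2: [0, 0, 0, 0, 0]
Echelon form has 2 nonzero rows, so rank(M) = 2.
The rank gives the maximum number of linearly independent rows: 2.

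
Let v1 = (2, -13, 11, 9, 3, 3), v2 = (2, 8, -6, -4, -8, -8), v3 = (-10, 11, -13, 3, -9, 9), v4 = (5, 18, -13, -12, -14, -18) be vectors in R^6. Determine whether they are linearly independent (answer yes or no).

Form the matrix with these vectors as rows and row reduce.
R2 ← R2 − R1: [0, 21, -17, -13, -11, -11]
R3 ← R3 + (5)·R1: [0, -54, 42, 48, 6, 24]
R4 ← R4 − (5/2)·R1: [0, 101/2, -81/2, -69/2, -43/2, -51/2]
R3 ← R3 + (18/7)·R2: [0, 0, -12/7, 102/7, -156/7, -30/7]
R4 ← R4 − (101/42)·R2: [0, 0, 8/21, -68/21, 104/21, 20/21]
R4 ← R4 + (2/9)·R3: [0, 0, 0, 0, 0, 0]
3 nonzero rows, so the 4 vectors span a space of dimension 3.
Since 3 < 4, the vectors are linearly dependent.

no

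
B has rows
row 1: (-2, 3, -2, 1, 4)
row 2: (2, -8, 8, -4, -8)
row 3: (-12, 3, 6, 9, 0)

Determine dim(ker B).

2

Row reduce to echelon form.
R2 ← R2 + R1: [0, -5, 6, -3, -4]
R3 ← R3 − (6)·R1: [0, -15, 18, 3, -24]
R3 ← R3 − (3)·R2: [0, 0, 0, 12, -12]
3 nonzero rows, so rank(B) = 3.
B has 5 columns; by rank–nullity, nullity = 5 − 3 = 2.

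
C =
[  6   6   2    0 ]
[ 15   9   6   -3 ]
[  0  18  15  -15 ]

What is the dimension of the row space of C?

Row reduce to echelon form.
R2 ← R2 − (5/2)·R1: [0, -6, 1, -3]
R3 ← R3 + (3)·R2: [0, 0, 18, -24]
Echelon form has 3 nonzero rows, so rank(C) = 3.
The row space has dimension equal to the rank: 3.

3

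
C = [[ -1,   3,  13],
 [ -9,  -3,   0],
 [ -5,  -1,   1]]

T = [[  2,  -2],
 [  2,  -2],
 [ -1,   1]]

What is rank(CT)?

1

First compute CT:
[[ -9,   9],
 [-24,  24],
 [-13,  13]]
Now row reduce the product.
R2 ← R2 − (8/3)·R1: [0, 0]
R3 ← R3 − (13/9)·R1: [0, 0]
1 nonzero row, so rank(CT) = 1.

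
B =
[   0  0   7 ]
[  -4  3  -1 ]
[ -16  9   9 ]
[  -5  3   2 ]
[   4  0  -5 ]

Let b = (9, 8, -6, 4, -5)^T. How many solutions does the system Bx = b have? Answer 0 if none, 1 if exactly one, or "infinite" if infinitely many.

0

Row reduce the augmented matrix [B | b].
Swap R1 ↔ R2
R3 ← R3 − (4)·R1: [0, -3, 13, -38]
R4 ← R4 − (5/4)·R1: [0, -3/4, 13/4, -6]
R5 ← R5 + R1: [0, 3, -6, 3]
Swap R2 ↔ R3
R4 ← R4 − (1/4)·R2: [0, 0, 0, 7/2]
R5 ← R5 + R2: [0, 0, 7, -35]
R5 ← R5 − R3: [0, 0, 0, -44]
R5 ← R5 + (88/7)·R4: [0, 0, 0, 0]
The echelon form has 4 nonzero rows; the last pivot sits in the augmented column, so rank(B) = 3 but rank([B|b]) = 4.
Since the ranks differ, the system is inconsistent.
It has no solutions.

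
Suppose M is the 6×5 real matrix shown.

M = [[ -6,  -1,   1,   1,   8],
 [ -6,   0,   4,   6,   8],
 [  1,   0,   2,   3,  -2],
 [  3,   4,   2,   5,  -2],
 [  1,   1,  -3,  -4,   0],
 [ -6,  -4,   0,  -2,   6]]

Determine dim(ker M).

2

Row reduce to echelon form.
R2 ← R2 − R1: [0, 1, 3, 5, 0]
R3 ← R3 + (1/6)·R1: [0, -1/6, 13/6, 19/6, -2/3]
R4 ← R4 + (1/2)·R1: [0, 7/2, 5/2, 11/2, 2]
R5 ← R5 + (1/6)·R1: [0, 5/6, -17/6, -23/6, 4/3]
R6 ← R6 − R1: [0, -3, -1, -3, -2]
R3 ← R3 + (1/6)·R2: [0, 0, 8/3, 4, -2/3]
R4 ← R4 − (7/2)·R2: [0, 0, -8, -12, 2]
R5 ← R5 − (5/6)·R2: [0, 0, -16/3, -8, 4/3]
R6 ← R6 + (3)·R2: [0, 0, 8, 12, -2]
R4 ← R4 + (3)·R3: [0, 0, 0, 0, 0]
R5 ← R5 + (2)·R3: [0, 0, 0, 0, 0]
R6 ← R6 − (3)·R3: [0, 0, 0, 0, 0]
3 nonzero rows, so rank(M) = 3.
M has 5 columns; by rank–nullity, nullity = 5 − 3 = 2.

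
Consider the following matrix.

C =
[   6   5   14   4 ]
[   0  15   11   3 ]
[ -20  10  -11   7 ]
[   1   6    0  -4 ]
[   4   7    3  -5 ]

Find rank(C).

3

Row reduce to echelon form.
R3 ← R3 + (10/3)·R1: [0, 80/3, 107/3, 61/3]
R4 ← R4 − (1/6)·R1: [0, 31/6, -7/3, -14/3]
R5 ← R5 − (2/3)·R1: [0, 11/3, -19/3, -23/3]
R3 ← R3 − (16/9)·R2: [0, 0, 145/9, 15]
R4 ← R4 − (31/90)·R2: [0, 0, -551/90, -57/10]
R5 ← R5 − (11/45)·R2: [0, 0, -406/45, -42/5]
R4 ← R4 + (19/50)·R3: [0, 0, 0, 0]
R5 ← R5 + (14/25)·R3: [0, 0, 0, 0]
Echelon form has 3 nonzero rows, so rank(C) = 3.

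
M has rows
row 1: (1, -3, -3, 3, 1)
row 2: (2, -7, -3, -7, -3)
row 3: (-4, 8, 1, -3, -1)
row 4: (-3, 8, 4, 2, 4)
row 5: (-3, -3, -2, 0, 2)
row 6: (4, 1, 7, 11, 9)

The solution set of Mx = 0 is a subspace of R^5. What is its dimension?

0

Row reduce to echelon form.
R2 ← R2 − (2)·R1: [0, -1, 3, -13, -5]
R3 ← R3 + (4)·R1: [0, -4, -11, 9, 3]
R4 ← R4 + (3)·R1: [0, -1, -5, 11, 7]
R5 ← R5 + (3)·R1: [0, -12, -11, 9, 5]
R6 ← R6 − (4)·R1: [0, 13, 19, -1, 5]
R3 ← R3 − (4)·R2: [0, 0, -23, 61, 23]
R4 ← R4 − R2: [0, 0, -8, 24, 12]
R5 ← R5 − (12)·R2: [0, 0, -47, 165, 65]
R6 ← R6 + (13)·R2: [0, 0, 58, -170, -60]
R4 ← R4 − (8/23)·R3: [0, 0, 0, 64/23, 4]
R5 ← R5 − (47/23)·R3: [0, 0, 0, 928/23, 18]
R6 ← R6 + (58/23)·R3: [0, 0, 0, -372/23, -2]
R5 ← R5 − (29/2)·R4: [0, 0, 0, 0, -40]
R6 ← R6 + (93/16)·R4: [0, 0, 0, 0, 85/4]
R6 ← R6 + (17/32)·R5: [0, 0, 0, 0, 0]
5 nonzero rows, so rank(M) = 5.
M has 5 columns; by rank–nullity, nullity = 5 − 5 = 0.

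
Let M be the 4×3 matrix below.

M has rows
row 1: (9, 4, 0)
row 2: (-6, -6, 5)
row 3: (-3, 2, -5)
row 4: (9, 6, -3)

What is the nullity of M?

Row reduce to echelon form.
R2 ← R2 + (2/3)·R1: [0, -10/3, 5]
R3 ← R3 + (1/3)·R1: [0, 10/3, -5]
R4 ← R4 − R1: [0, 2, -3]
R3 ← R3 + R2: [0, 0, 0]
R4 ← R4 + (3/5)·R2: [0, 0, 0]
2 nonzero rows, so rank(M) = 2.
M has 3 columns; by rank–nullity, nullity = 3 − 2 = 1.

1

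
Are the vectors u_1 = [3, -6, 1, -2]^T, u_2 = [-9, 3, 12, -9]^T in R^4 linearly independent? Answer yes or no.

Form the matrix with these vectors as rows and row reduce.
R2 ← R2 + (3)·R1: [0, -15, 15, -15]
2 nonzero rows, so the 2 vectors span a space of dimension 2.
Since 2 = 2, the vectors are linearly independent.

yes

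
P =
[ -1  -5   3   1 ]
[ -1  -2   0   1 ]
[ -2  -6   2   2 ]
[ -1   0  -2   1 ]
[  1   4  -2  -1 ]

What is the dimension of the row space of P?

2

Row reduce to echelon form.
R2 ← R2 − R1: [0, 3, -3, 0]
R3 ← R3 − (2)·R1: [0, 4, -4, 0]
R4 ← R4 − R1: [0, 5, -5, 0]
R5 ← R5 + R1: [0, -1, 1, 0]
R3 ← R3 − (4/3)·R2: [0, 0, 0, 0]
R4 ← R4 − (5/3)·R2: [0, 0, 0, 0]
R5 ← R5 + (1/3)·R2: [0, 0, 0, 0]
Echelon form has 2 nonzero rows, so rank(P) = 2.
The row space has dimension equal to the rank: 2.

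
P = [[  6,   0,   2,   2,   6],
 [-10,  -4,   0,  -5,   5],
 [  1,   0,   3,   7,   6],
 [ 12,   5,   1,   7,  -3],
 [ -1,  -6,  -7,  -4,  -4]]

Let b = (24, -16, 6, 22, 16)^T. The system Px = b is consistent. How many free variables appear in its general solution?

Row reduce the augmented matrix [P | b].
R2 ← R2 + (5/3)·R1: [0, -4, 10/3, -5/3, 15, 24]
R3 ← R3 − (1/6)·R1: [0, 0, 8/3, 20/3, 5, 2]
R4 ← R4 − (2)·R1: [0, 5, -3, 3, -15, -26]
R5 ← R5 + (1/6)·R1: [0, -6, -20/3, -11/3, -3, 20]
R4 ← R4 + (5/4)·R2: [0, 0, 7/6, 11/12, 15/4, 4]
R5 ← R5 − (3/2)·R2: [0, 0, -35/3, -7/6, -51/2, -16]
R4 ← R4 − (7/16)·R3: [0, 0, 0, -2, 25/16, 25/8]
R5 ← R5 + (35/8)·R3: [0, 0, 0, 28, -29/8, -29/4]
R5 ← R5 + (14)·R4: [0, 0, 0, 0, 73/4, 73/2]
The echelon form has 5 nonzero rows, and every pivot lies in the first 5 columns, so rank(P) = rank([P|b]) = 5.
The system is consistent.
Free variables = (unknowns) − (rank) = 5 − 5 = 0.

0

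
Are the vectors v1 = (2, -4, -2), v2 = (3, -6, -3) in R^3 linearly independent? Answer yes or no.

Form the matrix with these vectors as rows and row reduce.
R2 ← R2 − (3/2)·R1: [0, 0, 0]
1 nonzero row, so the 2 vectors span a space of dimension 1.
Since 1 < 2, the vectors are linearly dependent.

no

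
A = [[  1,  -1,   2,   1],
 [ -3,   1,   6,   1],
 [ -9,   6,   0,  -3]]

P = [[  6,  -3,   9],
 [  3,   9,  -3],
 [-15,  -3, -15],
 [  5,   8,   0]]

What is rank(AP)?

2

First compute AP:
[[-22, -10, -18],
 [-100,   8, -120],
 [-51,  57, -99]]
Now row reduce the product.
R2 ← R2 − (50/11)·R1: [0, 588/11, -420/11]
R3 ← R3 − (51/22)·R1: [0, 882/11, -630/11]
R3 ← R3 − (3/2)·R2: [0, 0, 0]
2 nonzero rows, so rank(AP) = 2.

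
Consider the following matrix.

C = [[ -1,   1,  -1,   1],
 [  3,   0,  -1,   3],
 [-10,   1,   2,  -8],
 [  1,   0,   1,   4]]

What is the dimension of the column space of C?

3

Row reduce to echelon form.
R2 ← R2 + (3)·R1: [0, 3, -4, 6]
R3 ← R3 − (10)·R1: [0, -9, 12, -18]
R4 ← R4 + R1: [0, 1, 0, 5]
R3 ← R3 + (3)·R2: [0, 0, 0, 0]
R4 ← R4 − (1/3)·R2: [0, 0, 4/3, 3]
Swap R3 ↔ R4
Echelon form has 3 nonzero rows, so rank(C) = 3.
The column space has dimension equal to the rank: 3.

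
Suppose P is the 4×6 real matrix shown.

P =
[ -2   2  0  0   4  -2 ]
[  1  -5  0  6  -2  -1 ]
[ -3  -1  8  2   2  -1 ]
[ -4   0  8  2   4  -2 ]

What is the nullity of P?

Row reduce to echelon form.
R2 ← R2 + (1/2)·R1: [0, -4, 0, 6, 0, -2]
R3 ← R3 − (3/2)·R1: [0, -4, 8, 2, -4, 2]
R4 ← R4 − (2)·R1: [0, -4, 8, 2, -4, 2]
R3 ← R3 − R2: [0, 0, 8, -4, -4, 4]
R4 ← R4 − R2: [0, 0, 8, -4, -4, 4]
R4 ← R4 − R3: [0, 0, 0, 0, 0, 0]
3 nonzero rows, so rank(P) = 3.
P has 6 columns; by rank–nullity, nullity = 6 − 3 = 3.

3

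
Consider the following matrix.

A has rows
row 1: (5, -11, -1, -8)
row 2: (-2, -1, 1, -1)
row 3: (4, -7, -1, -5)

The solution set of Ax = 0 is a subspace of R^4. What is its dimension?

Row reduce to echelon form.
R2 ← R2 + (2/5)·R1: [0, -27/5, 3/5, -21/5]
R3 ← R3 − (4/5)·R1: [0, 9/5, -1/5, 7/5]
R3 ← R3 + (1/3)·R2: [0, 0, 0, 0]
2 nonzero rows, so rank(A) = 2.
A has 4 columns; by rank–nullity, nullity = 4 − 2 = 2.

2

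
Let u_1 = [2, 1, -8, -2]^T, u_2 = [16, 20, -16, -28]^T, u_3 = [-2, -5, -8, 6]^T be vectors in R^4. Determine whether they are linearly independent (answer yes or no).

no

Form the matrix with these vectors as rows and row reduce.
R2 ← R2 − (8)·R1: [0, 12, 48, -12]
R3 ← R3 + R1: [0, -4, -16, 4]
R3 ← R3 + (1/3)·R2: [0, 0, 0, 0]
2 nonzero rows, so the 3 vectors span a space of dimension 2.
Since 2 < 3, the vectors are linearly dependent.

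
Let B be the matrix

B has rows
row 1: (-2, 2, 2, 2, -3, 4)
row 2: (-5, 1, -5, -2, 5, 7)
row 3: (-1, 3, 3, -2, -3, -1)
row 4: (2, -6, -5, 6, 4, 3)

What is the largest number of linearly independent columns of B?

Row reduce to echelon form.
R2 ← R2 − (5/2)·R1: [0, -4, -10, -7, 25/2, -3]
R3 ← R3 − (1/2)·R1: [0, 2, 2, -3, -3/2, -3]
R4 ← R4 + R1: [0, -4, -3, 8, 1, 7]
R3 ← R3 + (1/2)·R2: [0, 0, -3, -13/2, 19/4, -9/2]
R4 ← R4 − R2: [0, 0, 7, 15, -23/2, 10]
R4 ← R4 + (7/3)·R3: [0, 0, 0, -1/6, -5/12, -1/2]
Echelon form has 4 nonzero rows, so rank(B) = 4.
The rank gives the maximum number of linearly independent columns: 4.

4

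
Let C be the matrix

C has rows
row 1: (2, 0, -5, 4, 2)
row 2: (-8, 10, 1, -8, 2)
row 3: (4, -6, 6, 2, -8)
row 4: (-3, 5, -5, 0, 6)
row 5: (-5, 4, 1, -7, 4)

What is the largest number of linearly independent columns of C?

Row reduce to echelon form.
R2 ← R2 + (4)·R1: [0, 10, -19, 8, 10]
R3 ← R3 − (2)·R1: [0, -6, 16, -6, -12]
R4 ← R4 + (3/2)·R1: [0, 5, -25/2, 6, 9]
R5 ← R5 + (5/2)·R1: [0, 4, -23/2, 3, 9]
R3 ← R3 + (3/5)·R2: [0, 0, 23/5, -6/5, -6]
R4 ← R4 − (1/2)·R2: [0, 0, -3, 2, 4]
R5 ← R5 − (2/5)·R2: [0, 0, -39/10, -1/5, 5]
R4 ← R4 + (15/23)·R3: [0, 0, 0, 28/23, 2/23]
R5 ← R5 + (39/46)·R3: [0, 0, 0, -28/23, -2/23]
R5 ← R5 + R4: [0, 0, 0, 0, 0]
Echelon form has 4 nonzero rows, so rank(C) = 4.
The rank gives the maximum number of linearly independent columns: 4.

4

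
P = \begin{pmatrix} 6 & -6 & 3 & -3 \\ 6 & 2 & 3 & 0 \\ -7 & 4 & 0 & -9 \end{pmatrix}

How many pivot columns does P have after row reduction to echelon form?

3

Row reduce to echelon form.
R2 ← R2 − R1: [0, 8, 0, 3]
R3 ← R3 + (7/6)·R1: [0, -3, 7/2, -25/2]
R3 ← R3 + (3/8)·R2: [0, 0, 7/2, -91/8]
Echelon form has 3 nonzero rows, so rank(P) = 3.
Each nonzero row contributes one pivot column: 3 pivot columns.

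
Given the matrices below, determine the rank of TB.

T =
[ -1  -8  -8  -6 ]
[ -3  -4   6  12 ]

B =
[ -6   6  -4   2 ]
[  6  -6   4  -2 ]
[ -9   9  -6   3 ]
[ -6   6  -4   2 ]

First compute TB:
[[ 66, -66,  44, -22],
 [-132, 132, -88,  44]]
Now row reduce the product.
R2 ← R2 + (2)·R1: [0, 0, 0, 0]
1 nonzero row, so rank(TB) = 1.

1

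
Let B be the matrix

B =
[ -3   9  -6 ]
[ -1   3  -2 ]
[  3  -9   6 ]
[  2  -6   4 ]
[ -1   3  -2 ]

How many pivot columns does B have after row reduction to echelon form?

Row reduce to echelon form.
R2 ← R2 − (1/3)·R1: [0, 0, 0]
R3 ← R3 + R1: [0, 0, 0]
R4 ← R4 + (2/3)·R1: [0, 0, 0]
R5 ← R5 − (1/3)·R1: [0, 0, 0]
Echelon form has 1 nonzero row, so rank(B) = 1.
Each nonzero row contributes one pivot column: 1 pivot columns.

1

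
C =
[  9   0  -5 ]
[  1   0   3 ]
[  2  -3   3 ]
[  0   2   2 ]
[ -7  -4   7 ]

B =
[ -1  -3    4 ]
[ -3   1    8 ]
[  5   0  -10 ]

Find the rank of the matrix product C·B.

First compute CB:
[[-34, -27,  86],
 [ 14,  -3, -26],
 [ 22,  -9, -46],
 [  4,   2,  -4],
 [ 54,  17, -130]]
Now row reduce the product.
R2 ← R2 + (7/17)·R1: [0, -240/17, 160/17]
R3 ← R3 + (11/17)·R1: [0, -450/17, 164/17]
R4 ← R4 + (2/17)·R1: [0, -20/17, 104/17]
R5 ← R5 + (27/17)·R1: [0, -440/17, 112/17]
R3 ← R3 − (15/8)·R2: [0, 0, -8]
R4 ← R4 − (1/12)·R2: [0, 0, 16/3]
R5 ← R5 − (11/6)·R2: [0, 0, -32/3]
R4 ← R4 + (2/3)·R3: [0, 0, 0]
R5 ← R5 − (4/3)·R3: [0, 0, 0]
3 nonzero rows, so rank(CB) = 3.

3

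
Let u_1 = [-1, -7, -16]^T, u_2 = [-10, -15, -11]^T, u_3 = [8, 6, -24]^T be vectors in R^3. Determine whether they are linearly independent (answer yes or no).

Form the matrix with these vectors as rows and row reduce.
R2 ← R2 − (10)·R1: [0, 55, 149]
R3 ← R3 + (8)·R1: [0, -50, -152]
R3 ← R3 + (10/11)·R2: [0, 0, -182/11]
3 nonzero rows, so the 3 vectors span a space of dimension 3.
Since 3 = 3, the vectors are linearly independent.

yes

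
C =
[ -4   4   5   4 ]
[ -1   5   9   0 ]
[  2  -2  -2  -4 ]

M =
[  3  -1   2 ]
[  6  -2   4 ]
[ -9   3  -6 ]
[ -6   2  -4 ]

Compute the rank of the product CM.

1

First compute CM:
[[-57,  19, -38],
 [-54,  18, -36],
 [ 36, -12,  24]]
Now row reduce the product.
R2 ← R2 − (18/19)·R1: [0, 0, 0]
R3 ← R3 + (12/19)·R1: [0, 0, 0]
1 nonzero row, so rank(CM) = 1.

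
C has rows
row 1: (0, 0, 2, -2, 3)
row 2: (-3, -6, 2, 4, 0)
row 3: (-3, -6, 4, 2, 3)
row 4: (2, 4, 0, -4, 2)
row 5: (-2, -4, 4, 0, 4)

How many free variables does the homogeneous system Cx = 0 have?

3

Row reduce to echelon form.
Swap R1 ↔ R2
R3 ← R3 − R1: [0, 0, 2, -2, 3]
R4 ← R4 + (2/3)·R1: [0, 0, 4/3, -4/3, 2]
R5 ← R5 − (2/3)·R1: [0, 0, 8/3, -8/3, 4]
R3 ← R3 − R2: [0, 0, 0, 0, 0]
R4 ← R4 − (2/3)·R2: [0, 0, 0, 0, 0]
R5 ← R5 − (4/3)·R2: [0, 0, 0, 0, 0]
2 nonzero rows, so rank(C) = 2.
C has 5 columns; by rank–nullity, nullity = 5 − 2 = 3.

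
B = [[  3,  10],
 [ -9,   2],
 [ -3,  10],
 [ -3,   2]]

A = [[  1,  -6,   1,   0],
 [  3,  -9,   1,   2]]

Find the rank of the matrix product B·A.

2

First compute BA:
[[ 33, -108,  13,  20],
 [ -3,  36,  -7,   4],
 [ 27, -72,   7,  20],
 [  3,   0,  -1,   4]]
Now row reduce the product.
R2 ← R2 + (1/11)·R1: [0, 288/11, -64/11, 64/11]
R3 ← R3 − (9/11)·R1: [0, 180/11, -40/11, 40/11]
R4 ← R4 − (1/11)·R1: [0, 108/11, -24/11, 24/11]
R3 ← R3 − (5/8)·R2: [0, 0, 0, 0]
R4 ← R4 − (3/8)·R2: [0, 0, 0, 0]
2 nonzero rows, so rank(BA) = 2.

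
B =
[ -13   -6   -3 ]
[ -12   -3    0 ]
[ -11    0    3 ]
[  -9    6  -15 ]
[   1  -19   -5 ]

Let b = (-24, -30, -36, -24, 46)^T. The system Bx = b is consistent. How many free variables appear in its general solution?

0

Row reduce the augmented matrix [B | b].
R2 ← R2 − (12/13)·R1: [0, 33/13, 36/13, -102/13]
R3 ← R3 − (11/13)·R1: [0, 66/13, 72/13, -204/13]
R4 ← R4 − (9/13)·R1: [0, 132/13, -168/13, -96/13]
R5 ← R5 + (1/13)·R1: [0, -253/13, -68/13, 574/13]
R3 ← R3 − (2)·R2: [0, 0, 0, 0]
R4 ← R4 − (4)·R2: [0, 0, -24, 24]
R5 ← R5 + (23/3)·R2: [0, 0, 16, -16]
Swap R3 ↔ R4
R5 ← R5 + (2/3)·R3: [0, 0, 0, 0]
The echelon form has 3 nonzero rows, and every pivot lies in the first 3 columns, so rank(B) = rank([B|b]) = 3.
The system is consistent.
Free variables = (unknowns) − (rank) = 3 − 3 = 0.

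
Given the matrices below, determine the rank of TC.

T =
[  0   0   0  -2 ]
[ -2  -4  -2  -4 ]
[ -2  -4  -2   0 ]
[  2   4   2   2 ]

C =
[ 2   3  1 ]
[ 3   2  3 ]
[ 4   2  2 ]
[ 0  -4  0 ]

2

First compute TC:
[[  0,   8,   0],
 [-24,  -2, -18],
 [-24, -18, -18],
 [ 24,  10,  18]]
Now row reduce the product.
Swap R1 ↔ R2
R3 ← R3 − R1: [0, -16, 0]
R4 ← R4 + R1: [0, 8, 0]
R3 ← R3 + (2)·R2: [0, 0, 0]
R4 ← R4 − R2: [0, 0, 0]
2 nonzero rows, so rank(TC) = 2.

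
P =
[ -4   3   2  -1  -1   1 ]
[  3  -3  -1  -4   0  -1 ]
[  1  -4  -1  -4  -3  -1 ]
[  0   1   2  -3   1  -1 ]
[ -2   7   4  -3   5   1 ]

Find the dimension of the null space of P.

Row reduce to echelon form.
R2 ← R2 + (3/4)·R1: [0, -3/4, 1/2, -19/4, -3/4, -1/4]
R3 ← R3 + (1/4)·R1: [0, -13/4, -1/2, -17/4, -13/4, -3/4]
R5 ← R5 − (1/2)·R1: [0, 11/2, 3, -5/2, 11/2, 1/2]
R3 ← R3 − (13/3)·R2: [0, 0, -8/3, 49/3, 0, 1/3]
R4 ← R4 + (4/3)·R2: [0, 0, 8/3, -28/3, 0, -4/3]
R5 ← R5 + (22/3)·R2: [0, 0, 20/3, -112/3, 0, -4/3]
R4 ← R4 + R3: [0, 0, 0, 7, 0, -1]
R5 ← R5 + (5/2)·R3: [0, 0, 0, 7/2, 0, -1/2]
R5 ← R5 − (1/2)·R4: [0, 0, 0, 0, 0, 0]
4 nonzero rows, so rank(P) = 4.
P has 6 columns; by rank–nullity, nullity = 6 − 4 = 2.

2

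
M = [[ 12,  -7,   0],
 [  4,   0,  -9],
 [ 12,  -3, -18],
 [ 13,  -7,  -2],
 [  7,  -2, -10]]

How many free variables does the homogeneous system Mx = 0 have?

Row reduce to echelon form.
R2 ← R2 − (1/3)·R1: [0, 7/3, -9]
R3 ← R3 − R1: [0, 4, -18]
R4 ← R4 − (13/12)·R1: [0, 7/12, -2]
R5 ← R5 − (7/12)·R1: [0, 25/12, -10]
R3 ← R3 − (12/7)·R2: [0, 0, -18/7]
R4 ← R4 − (1/4)·R2: [0, 0, 1/4]
R5 ← R5 − (25/28)·R2: [0, 0, -55/28]
R4 ← R4 + (7/72)·R3: [0, 0, 0]
R5 ← R5 − (55/72)·R3: [0, 0, 0]
3 nonzero rows, so rank(M) = 3.
M has 3 columns; by rank–nullity, nullity = 3 − 3 = 0.

0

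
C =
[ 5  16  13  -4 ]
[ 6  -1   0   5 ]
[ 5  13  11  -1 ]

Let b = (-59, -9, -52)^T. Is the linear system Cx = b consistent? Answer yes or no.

yes

Row reduce the augmented matrix [C | b].
R2 ← R2 − (6/5)·R1: [0, -101/5, -78/5, 49/5, 309/5]
R3 ← R3 − R1: [0, -3, -2, 3, 7]
R3 ← R3 − (15/101)·R2: [0, 0, 32/101, 156/101, -220/101]
The echelon form has 3 nonzero rows, and every pivot lies in the first 4 columns, so rank(C) = rank([C|b]) = 3.
The system is consistent.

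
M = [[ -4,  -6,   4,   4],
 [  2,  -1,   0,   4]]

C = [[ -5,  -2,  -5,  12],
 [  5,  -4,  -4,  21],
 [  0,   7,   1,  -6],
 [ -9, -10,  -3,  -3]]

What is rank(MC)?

First compute MC:
[[-46,  20,  36, -210],
 [-51, -40, -18,  -9]]
Now row reduce the product.
R2 ← R2 − (51/46)·R1: [0, -1430/23, -1332/23, 5148/23]
2 nonzero rows, so rank(MC) = 2.

2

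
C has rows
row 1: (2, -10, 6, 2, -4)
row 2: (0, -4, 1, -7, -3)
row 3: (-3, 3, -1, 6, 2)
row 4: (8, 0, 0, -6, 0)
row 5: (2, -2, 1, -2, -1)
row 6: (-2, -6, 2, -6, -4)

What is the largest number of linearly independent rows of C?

3

Row reduce to echelon form.
R3 ← R3 + (3/2)·R1: [0, -12, 8, 9, -4]
R4 ← R4 − (4)·R1: [0, 40, -24, -14, 16]
R5 ← R5 − R1: [0, 8, -5, -4, 3]
R6 ← R6 + R1: [0, -16, 8, -4, -8]
R3 ← R3 − (3)·R2: [0, 0, 5, 30, 5]
R4 ← R4 + (10)·R2: [0, 0, -14, -84, -14]
R5 ← R5 + (2)·R2: [0, 0, -3, -18, -3]
R6 ← R6 − (4)·R2: [0, 0, 4, 24, 4]
R4 ← R4 + (14/5)·R3: [0, 0, 0, 0, 0]
R5 ← R5 + (3/5)·R3: [0, 0, 0, 0, 0]
R6 ← R6 − (4/5)·R3: [0, 0, 0, 0, 0]
Echelon form has 3 nonzero rows, so rank(C) = 3.
The rank gives the maximum number of linearly independent rows: 3.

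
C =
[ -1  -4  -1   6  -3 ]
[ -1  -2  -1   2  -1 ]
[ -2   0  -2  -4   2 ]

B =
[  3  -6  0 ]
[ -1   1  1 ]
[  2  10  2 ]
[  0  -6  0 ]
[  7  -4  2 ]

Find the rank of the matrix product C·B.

First compute CB:
[[-22, -32, -12],
 [-10, -14,  -6],
 [  4,   8,   0]]
Now row reduce the product.
R2 ← R2 − (5/11)·R1: [0, 6/11, -6/11]
R3 ← R3 + (2/11)·R1: [0, 24/11, -24/11]
R3 ← R3 − (4)·R2: [0, 0, 0]
2 nonzero rows, so rank(CB) = 2.

2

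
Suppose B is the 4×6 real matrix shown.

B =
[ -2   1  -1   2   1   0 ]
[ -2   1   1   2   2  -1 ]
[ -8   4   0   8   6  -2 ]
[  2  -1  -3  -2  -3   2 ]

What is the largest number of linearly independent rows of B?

2

Row reduce to echelon form.
R2 ← R2 − R1: [0, 0, 2, 0, 1, -1]
R3 ← R3 − (4)·R1: [0, 0, 4, 0, 2, -2]
R4 ← R4 + R1: [0, 0, -4, 0, -2, 2]
R3 ← R3 − (2)·R2: [0, 0, 0, 0, 0, 0]
R4 ← R4 + (2)·R2: [0, 0, 0, 0, 0, 0]
Echelon form has 2 nonzero rows, so rank(B) = 2.
The rank gives the maximum number of linearly independent rows: 2.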